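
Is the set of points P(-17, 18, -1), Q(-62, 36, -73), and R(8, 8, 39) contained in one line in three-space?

PQ = (-45, 18, -72), PR = (25, -10, 40).
Each component of PR is -5/9 times the corresponding component of PQ, so PR = -5/9·PQ and the points are collinear.

Yes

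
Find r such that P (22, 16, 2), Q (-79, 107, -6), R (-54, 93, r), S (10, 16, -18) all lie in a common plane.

Coplanarity ⇔ det[PQ; PR; PS] = 0.
Expanding, this is linear in r: (-1092)r + (12012) = 0.
So r = 11.

11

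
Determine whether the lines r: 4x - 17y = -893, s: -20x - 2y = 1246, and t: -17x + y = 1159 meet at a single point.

Intersecting r and s: solving the 2×2 system gives (x, y) = (-66, 37).
Substitute into t: (-17)(-66) + (1)(37) = 1159.
This equals 1159, so (-66, 37) lies on all three lines and they are concurrent.

Yes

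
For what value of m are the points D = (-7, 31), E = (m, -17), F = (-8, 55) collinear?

The three points are collinear iff det[DE; DF] = 0.
This determinant is linear in m: (24)m + (120) = 0, so m = -5.

-5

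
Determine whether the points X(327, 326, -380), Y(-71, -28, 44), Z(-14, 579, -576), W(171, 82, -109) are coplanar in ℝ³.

The four points are coplanar iff the 3×3 determinant with rows XY, XZ, XW is zero.
Rows: (-398, -354, 424), (-341, 253, -196), (-156, -244, 271).
Expanding along the first row: (-398)(20739) − (-354)(-122987) + (424)(122672) = 221408.
Nonzero ⇒ not coplanar.

No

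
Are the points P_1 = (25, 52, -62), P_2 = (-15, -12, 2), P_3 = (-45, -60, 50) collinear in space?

Yes

P_1P_2 = (-40, -64, 64), P_1P_3 = (-70, -112, 112).
P_1P_2 × P_1P_3 = (0, 0, 0).
The cross product vanishes, so the three points are collinear.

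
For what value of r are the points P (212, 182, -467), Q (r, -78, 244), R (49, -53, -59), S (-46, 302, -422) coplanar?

The points are coplanar iff PQ · (PR × PS) = 0.
Expanding, this is linear in r: (-59535)r + (-18932130) = 0.
So r = -318.

-318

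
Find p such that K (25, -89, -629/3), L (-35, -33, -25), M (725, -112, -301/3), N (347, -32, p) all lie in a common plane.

250/3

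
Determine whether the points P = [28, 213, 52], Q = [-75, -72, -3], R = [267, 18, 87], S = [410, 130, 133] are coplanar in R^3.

No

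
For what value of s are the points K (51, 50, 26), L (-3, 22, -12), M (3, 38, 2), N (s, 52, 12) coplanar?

Coplanarity ⇔ det[KL; KM; KN] = 0.
Expanding, this is linear in s: (216)s + (-216) = 0.
So s = 1.

1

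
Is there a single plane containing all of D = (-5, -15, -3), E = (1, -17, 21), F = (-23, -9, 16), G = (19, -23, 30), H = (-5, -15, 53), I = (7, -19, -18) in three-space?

The plane through D, E, F has normal n = DE × DF = (-182, -546, 0) and equation n·P = 9100.
Checking the remaining points: n·G = 9100, n·H = 9100, n·I = 9100.
All equal 9100, so all 6 points lie in one plane.

Yes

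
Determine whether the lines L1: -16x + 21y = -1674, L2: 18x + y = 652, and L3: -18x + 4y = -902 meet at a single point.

Yes

Intersecting L1 and L2: solving the 2×2 system gives (x, y) = (39, -50).
Substitute into L3: (-18)(39) + (4)(-50) = -902.
This equals -902, so (39, -50) lies on all three lines and they are concurrent.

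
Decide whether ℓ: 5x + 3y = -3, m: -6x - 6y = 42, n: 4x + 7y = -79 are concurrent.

Intersecting ℓ and m: solving the 2×2 system gives (x, y) = (9, -16).
Substitute into n: (4)(9) + (7)(-16) = -76.
But n requires -79 ≠ -76, so the three lines have no common point.

No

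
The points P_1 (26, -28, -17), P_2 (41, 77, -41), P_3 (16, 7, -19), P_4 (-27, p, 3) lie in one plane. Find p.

Normal to plane P_1P_2P_3: n = (630, 270, 1575); plane equation n·P = -17955.
Requiring n·P_4 = -17955: (270)p + (-12285) = -17955.
So p = -21.

-21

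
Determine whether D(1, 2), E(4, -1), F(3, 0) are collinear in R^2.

Yes

DE = (3, -3), DF = (2, -2).
det[DE; DF] = (3)(-2) − (-3)(2) = 0.
The determinant is zero, so the points are collinear.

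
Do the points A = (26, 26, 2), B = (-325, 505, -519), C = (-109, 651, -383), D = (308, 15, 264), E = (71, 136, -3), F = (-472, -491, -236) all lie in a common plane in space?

Yes

The plane through A, B, C has normal n = AB × AC = (141210, -64800, -154710) and equation n·P = 1677240.
Checking the remaining points: n·D = 1677240, n·E = 1677240, n·F = 1677240.
All equal 1677240, so all 6 points lie in one plane.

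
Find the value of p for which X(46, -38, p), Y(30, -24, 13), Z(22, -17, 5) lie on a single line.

29

Direction YZ = (-8, 7, -8). From the x-coordinate of X, the parameter along the line is τ = (46 − 30)/(-8) = -2.
Then p = 13 + (-2)·(-8) = 29.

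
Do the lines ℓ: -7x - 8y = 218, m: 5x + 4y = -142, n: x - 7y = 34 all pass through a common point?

The three lines meet at one point iff the augmented coefficient matrix [aᵢ bᵢ cᵢ] has rank < 3, i.e. its determinant vanishes.
Here the determinant is 0.
It vanishes, so the lines are concurrent at (-22, -8).

Yes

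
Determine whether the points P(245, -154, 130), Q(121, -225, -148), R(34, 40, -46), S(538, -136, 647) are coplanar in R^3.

No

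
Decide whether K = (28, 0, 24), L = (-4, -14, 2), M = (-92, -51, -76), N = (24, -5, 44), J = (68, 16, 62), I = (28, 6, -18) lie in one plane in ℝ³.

No

The plane through K, L, M has normal n = KL × KM = (278, -560, -48) and equation n·P = 6632.
Checking the remaining points: n·N = 7360, n·J = 6968, n·I = 5288.
Since n·N = 7360 ≠ 6632, N is off the plane and the points are not all coplanar.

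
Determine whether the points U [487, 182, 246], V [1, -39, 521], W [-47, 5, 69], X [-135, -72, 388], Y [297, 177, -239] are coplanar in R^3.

Yes

The plane through U, V, W has normal n = UV × UW = (87792, -232872, -31992) and equation n·P = -7498032.
Checking the remaining points: n·X = -7498032, n·Y = -7498032.
All equal -7498032, so all 5 points lie in one plane.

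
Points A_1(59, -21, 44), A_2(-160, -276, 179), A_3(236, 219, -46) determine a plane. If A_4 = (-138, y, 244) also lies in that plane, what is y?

Coplanarity requires A_1A_2 · (A_1A_3 × A_1A_4) = 0.
A_1A_2 = (-219, -255, 135), A_1A_3 = (177, 240, -90); the triple product is linear in y with coefficient 4185 and constant term 464535.
Setting it to zero: y = -111.

-111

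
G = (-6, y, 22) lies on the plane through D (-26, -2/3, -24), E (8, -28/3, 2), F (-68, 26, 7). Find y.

2

The plane through D, E, F has equation −962x − 2146y + (1628/3)z = 40256/3.
Substituting G: (-2146)y + (53132/3) = 40256/3, so y = 2.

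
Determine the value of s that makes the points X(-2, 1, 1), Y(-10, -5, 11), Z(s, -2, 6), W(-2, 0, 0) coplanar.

Normal to plane XYW: n = (16, -8, 8); plane equation n·P = -32.
Requiring n·Z = -32: (16)s + (64) = -32.
So s = -6.

-6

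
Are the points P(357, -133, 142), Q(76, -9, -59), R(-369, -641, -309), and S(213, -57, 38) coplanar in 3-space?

No

With P as base: PQ = (-281, 124, -201), PR = (-726, -508, -451), PS = (-144, 76, -104).
PR × PS = (87108, -10560, -128328).
PQ · (PR × PS) = 7140.
Since 7140 ≠ 0, the four points are not coplanar.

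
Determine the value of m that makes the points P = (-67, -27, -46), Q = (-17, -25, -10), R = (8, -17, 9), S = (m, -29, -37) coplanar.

-54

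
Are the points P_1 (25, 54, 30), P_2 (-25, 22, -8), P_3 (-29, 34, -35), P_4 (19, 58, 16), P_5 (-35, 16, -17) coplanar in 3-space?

The plane through P_1, P_2, P_3 has normal n = P_1P_2 × P_1P_3 = (1320, -1198, -728) and equation n·P = -53532.
Checking the remaining points: n·P_4 = -56052, n·P_5 = -52992.
Since n·P_4 = -56052 ≠ -53532, P_4 is off the plane and the points are not all coplanar.

No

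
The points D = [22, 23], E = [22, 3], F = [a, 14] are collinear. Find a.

22

The three points are collinear iff det[DE; DF] = 0.
This determinant is linear in a: (20)a + (-440) = 0, so a = 22.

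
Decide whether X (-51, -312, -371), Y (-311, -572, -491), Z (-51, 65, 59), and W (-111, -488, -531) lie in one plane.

Yes

A normal to the plane through X, Y, Z is n = XY × XZ = (-66560, 111800, -98020).
The plane has equation n·P = 4878380. For W: n·W = 4878380.
Equal, so W lies in the plane and all four are coplanar.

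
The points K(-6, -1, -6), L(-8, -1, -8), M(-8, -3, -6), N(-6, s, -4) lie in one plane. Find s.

Coplanarity ⇔ det[KL; KM; KN] = 0.
Expanding, this is linear in s: (4)s + (12) = 0.
So s = -3.

-3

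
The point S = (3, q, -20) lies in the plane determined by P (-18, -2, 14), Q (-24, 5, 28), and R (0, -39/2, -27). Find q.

26

The plane through P, Q, R has equation −42x + 6y − 21z = 450.
Substituting S: (6)q + (294) = 450, so q = 26.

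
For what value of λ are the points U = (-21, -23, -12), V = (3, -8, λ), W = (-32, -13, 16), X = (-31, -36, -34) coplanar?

6

Normal to plane UWX: n = (144, -522, 243); plane equation n·P = 6066.
Requiring n·V = 6066: (243)λ + (4608) = 6066.
So λ = 6.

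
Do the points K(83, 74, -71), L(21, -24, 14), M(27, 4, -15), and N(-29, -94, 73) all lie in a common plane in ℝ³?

No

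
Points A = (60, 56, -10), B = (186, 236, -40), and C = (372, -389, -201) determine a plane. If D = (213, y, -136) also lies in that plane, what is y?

The plane through A, B, C has equation −47730x + 14706y − 112230z = -917964.
Substituting D: (14706)y + (5096790) = -917964, so y = -409.

-409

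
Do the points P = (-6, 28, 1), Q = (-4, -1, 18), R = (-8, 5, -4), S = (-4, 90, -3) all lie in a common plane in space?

Yes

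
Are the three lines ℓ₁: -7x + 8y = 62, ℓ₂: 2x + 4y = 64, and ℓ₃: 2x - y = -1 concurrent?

Yes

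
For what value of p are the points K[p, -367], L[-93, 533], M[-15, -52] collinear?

27

The three points are collinear iff det[KL; KM] = 0.
This determinant is linear in p: (585)p + (-15795) = 0, so p = 27.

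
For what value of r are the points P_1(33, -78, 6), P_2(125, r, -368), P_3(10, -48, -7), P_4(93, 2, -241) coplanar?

42

Normal to plane P_1P_3P_4: n = (-6370, -6461, -3640); plane equation n·P = 271908.
Requiring n·P_2 = 271908: (-6461)r + (543270) = 271908.
So r = 42.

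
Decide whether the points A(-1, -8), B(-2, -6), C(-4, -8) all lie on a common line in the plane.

AB = (-1, 2), AC = (-3, 0).
det[AB; AC] = (-1)(0) − (2)(-3) = 6.
The determinant is nonzero, so they are not collinear.

No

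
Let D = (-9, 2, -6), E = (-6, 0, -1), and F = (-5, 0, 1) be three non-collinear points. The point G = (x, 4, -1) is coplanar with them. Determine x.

The plane through D, E, F has equation −4x − 1y + 2z = 22.
Substituting G: (-4)x + (-6) = 22, so x = -7.

-7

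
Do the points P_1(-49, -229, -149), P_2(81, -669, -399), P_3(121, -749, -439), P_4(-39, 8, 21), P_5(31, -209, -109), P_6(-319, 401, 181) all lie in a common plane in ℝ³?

No

The plane through P_1, P_2, P_3 has normal n = P_1P_2 × P_1P_3 = (-2400, -4800, 7200) and equation n·P = 144000.
Checking the remaining points: n·P_4 = 206400, n·P_5 = 144000, n·P_6 = 144000.
Since n·P_4 = 206400 ≠ 144000, P_4 is off the plane and the points are not all coplanar.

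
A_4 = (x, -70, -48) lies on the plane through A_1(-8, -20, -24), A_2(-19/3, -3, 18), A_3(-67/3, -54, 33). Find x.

A normal to the plane is n = A_1A_2 × A_1A_3 = (2397, -697, 187).
A_4 lies in the plane iff n · A_1A_4 = 0.
This gives (2397)x + (49538) = 0, so x = -62/3.

-62/3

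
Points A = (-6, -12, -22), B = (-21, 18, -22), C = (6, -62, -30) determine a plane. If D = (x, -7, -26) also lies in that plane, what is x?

-15

Coplanarity requires AB · (AC × AD) = 0.
AB = (-15, 30, 0), AC = (12, -50, -8); the triple product is linear in x with coefficient -240 and constant term -3600.
Setting it to zero: x = -15.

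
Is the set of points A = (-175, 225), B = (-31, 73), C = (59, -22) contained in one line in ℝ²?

AB = (144, -152), AC = (234, -247).
Checking proportionality: AC = 13/8·AB, so the vectors are parallel and the points are collinear.

Yes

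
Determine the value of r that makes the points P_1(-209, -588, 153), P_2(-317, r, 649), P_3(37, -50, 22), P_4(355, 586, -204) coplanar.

-364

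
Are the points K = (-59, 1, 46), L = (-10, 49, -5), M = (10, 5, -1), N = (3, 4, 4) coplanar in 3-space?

A normal to the plane through K, L, M is n = KL × KM = (-2052, -1216, -3116).
The plane has equation n·P = -23484. For N: n·N = -23484.
Equal, so N lies in the plane and all four are coplanar.

Yes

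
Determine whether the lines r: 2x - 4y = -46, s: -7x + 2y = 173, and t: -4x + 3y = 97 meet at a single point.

Yes

Intersecting r and s: solving the 2×2 system gives (x, y) = (-25, -1).
Substitute into t: (-4)(-25) + (3)(-1) = 97.
This equals 97, so (-25, -1) lies on all three lines and they are concurrent.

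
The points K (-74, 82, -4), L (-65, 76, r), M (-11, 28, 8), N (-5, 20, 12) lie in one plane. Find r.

The points are coplanar iff KL · (KM × KN) = 0.
Expanding, this is linear in r: (-180)r + (-720) = 0.
So r = -4.

-4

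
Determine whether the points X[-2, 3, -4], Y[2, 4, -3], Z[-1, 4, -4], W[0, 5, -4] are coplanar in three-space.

Yes

With X as base: XY = (4, 1, 1), XZ = (1, 1, 0), XW = (2, 2, 0).
XZ × XW = (0, 0, 0).
XY · (XZ × XW) = 0.
The scalar triple product vanishes, so the four points are coplanar.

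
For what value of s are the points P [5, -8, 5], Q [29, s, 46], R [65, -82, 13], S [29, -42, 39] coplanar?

-43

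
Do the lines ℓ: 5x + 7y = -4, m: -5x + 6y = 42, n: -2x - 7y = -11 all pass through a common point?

No

Intersecting ℓ and m: solving the 2×2 system gives (x, y) = (-318/65, 38/13).
Substitute into n: (-2)(-318/65) + (-7)(38/13) = -694/65.
But n requires -11 ≠ -694/65, so the three lines have no common point.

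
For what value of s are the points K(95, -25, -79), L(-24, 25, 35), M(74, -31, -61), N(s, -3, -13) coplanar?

25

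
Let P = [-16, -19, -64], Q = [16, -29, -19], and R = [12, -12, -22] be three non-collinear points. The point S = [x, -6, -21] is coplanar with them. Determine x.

A normal to the plane is n = PQ × PR = (-735, -84, 504).
S lies in the plane iff n · PS = 0.
This gives (-735)x + (8820) = 0, so x = 12.

12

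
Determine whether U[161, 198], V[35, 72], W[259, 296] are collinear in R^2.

UV = (-126, -126), UW = (98, 98).
Twice the signed area of △UVW is (-126)(98) − (-126)(98) = 0.
The triangle is degenerate (zero area), so the points are collinear.

Yes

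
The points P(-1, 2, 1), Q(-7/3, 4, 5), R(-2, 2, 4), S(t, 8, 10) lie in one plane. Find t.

-4

Coplanarity ⇔ det[PQ; PR; PS] = 0.
Expanding, this is linear in t: (6)t + (24) = 0.
So t = -4.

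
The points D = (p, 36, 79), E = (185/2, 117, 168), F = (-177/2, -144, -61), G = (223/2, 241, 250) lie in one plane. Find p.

-17/2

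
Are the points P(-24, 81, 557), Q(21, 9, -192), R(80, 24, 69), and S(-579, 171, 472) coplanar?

The four points are coplanar iff the 3×3 determinant with rows PQ, PR, PS is zero.
Rows: (45, -72, -749), (104, -57, -488), (-555, 90, -85).
Expanding along the first row: (45)(48765) − (-72)(-279680) + (-749)(-22275) = -1258560.
Nonzero ⇒ not coplanar.

No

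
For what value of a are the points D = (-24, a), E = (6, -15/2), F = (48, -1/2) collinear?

The three points are collinear iff det[DE; DF] = 0.
This determinant is linear in a: (42)a + (525) = 0, so a = -25/2.

-25/2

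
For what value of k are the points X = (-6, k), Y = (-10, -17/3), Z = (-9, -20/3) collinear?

-29/3

Collinearity: (X − Y) must be parallel to (Z − Y) = (1, -1).
Cross-multiplying the components: (k − (-17/3))·(1) = (4)·(-1).
Solving gives k = -29/3.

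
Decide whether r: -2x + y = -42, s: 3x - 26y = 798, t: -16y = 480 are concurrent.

Yes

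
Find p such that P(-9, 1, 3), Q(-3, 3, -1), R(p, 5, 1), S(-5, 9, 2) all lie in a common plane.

The points are coplanar iff PQ · (PR × PS) = 0.
Expanding, this is linear in p: (-30)p + (-150) = 0.
So p = -5.

-5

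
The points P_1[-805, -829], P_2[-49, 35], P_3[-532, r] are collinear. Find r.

The three points are collinear iff det[P_1P_2; P_1P_3] = 0.
This determinant is linear in r: (756)r + (390852) = 0, so r = -517.

-517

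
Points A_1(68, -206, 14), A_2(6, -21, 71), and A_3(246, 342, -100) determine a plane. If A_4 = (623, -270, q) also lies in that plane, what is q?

The plane through A_1, A_2, A_3 has equation −52326x + 3078y − 66906z = -5128920.
Substituting A_4: (-66906)q + (-33430158) = -5128920, so q = -423.

-423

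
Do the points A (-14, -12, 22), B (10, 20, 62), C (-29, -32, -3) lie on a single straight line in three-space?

Yes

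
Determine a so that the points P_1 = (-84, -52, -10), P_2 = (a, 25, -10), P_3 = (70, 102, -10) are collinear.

Direction P_1P_3 = (154, 154, 0). From the y-coordinate of P_2, the parameter along the line is τ = (25 − (-52))/154 = 1/2.
Then a = (-84) + 1/2·(154) = -7.

-7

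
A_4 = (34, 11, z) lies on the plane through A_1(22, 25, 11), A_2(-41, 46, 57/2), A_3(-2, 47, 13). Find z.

11

A normal to the plane is n = A_1A_2 × A_1A_3 = (-343, -294, -882).
A_4 lies in the plane iff n · A_1A_4 = 0.
This gives (-882)z + (9702) = 0, so z = 11.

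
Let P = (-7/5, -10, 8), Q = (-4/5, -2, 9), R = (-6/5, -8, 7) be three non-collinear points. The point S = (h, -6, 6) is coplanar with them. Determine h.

-1

A normal to the plane is n = PQ × PR = (-10, 4/5, -2/5).
S lies in the plane iff n · PS = 0.
This gives (-10)h + (-10) = 0, so h = -1.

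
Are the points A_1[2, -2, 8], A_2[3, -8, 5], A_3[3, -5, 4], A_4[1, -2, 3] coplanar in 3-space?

The four points are coplanar iff the 3×3 determinant with rows A_1A_2, A_1A_3, A_1A_4 is zero.
Rows: (1, -6, -3), (1, -3, -4), (-1, 0, -5).
Expanding along the first row: (1)(15) − (-6)(-9) + (-3)(-3) = -30.
Nonzero ⇒ not coplanar.

No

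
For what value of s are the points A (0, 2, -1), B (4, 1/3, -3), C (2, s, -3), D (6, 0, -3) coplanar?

The points are coplanar iff AB · (AC × AD) = 0.
Expanding, this is linear in s: (4)s + (-8/3) = 0.
So s = 2/3.

2/3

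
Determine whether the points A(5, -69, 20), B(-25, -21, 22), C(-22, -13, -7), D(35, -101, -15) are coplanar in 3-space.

No

The four points are coplanar iff the 3×3 determinant with rows AB, AC, AD is zero.
Rows: (-30, 48, 2), (-27, 56, -27), (30, -32, -35).
Expanding along the first row: (-30)(-2824) − (48)(1755) + (2)(-816) = -1152.
Nonzero ⇒ not coplanar.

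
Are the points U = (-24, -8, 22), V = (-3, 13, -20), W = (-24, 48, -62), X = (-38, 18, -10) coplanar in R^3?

Yes

With U as base: UV = (21, 21, -42), UW = (0, 56, -84), UX = (-14, 26, -32).
UW × UX = (392, 1176, 784).
UV · (UW × UX) = 0.
The scalar triple product vanishes, so the four points are coplanar.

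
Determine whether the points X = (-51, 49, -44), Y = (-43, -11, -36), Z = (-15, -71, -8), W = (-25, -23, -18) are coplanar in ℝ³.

With X as base: XY = (8, -60, 8), XZ = (36, -120, 36), XW = (26, -72, 26).
XZ × XW = (-528, 0, 528).
XY · (XZ × XW) = 0.
The scalar triple product vanishes, so the four points are coplanar.

Yes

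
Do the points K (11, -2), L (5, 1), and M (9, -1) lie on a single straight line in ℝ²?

KL = (-6, 3), KM = (-2, 1).
Twice the signed area of △KLM is (-6)(1) − (3)(-2) = 0.
The triangle is degenerate (zero area), so the points are collinear.

Yes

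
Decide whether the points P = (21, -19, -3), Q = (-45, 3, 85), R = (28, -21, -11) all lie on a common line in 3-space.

PQ = (-66, 22, 88), PR = (7, -2, -8).
PQ × PR = (0, 88, -22).
The cross product is nonzero, so the points do not lie on one line.

No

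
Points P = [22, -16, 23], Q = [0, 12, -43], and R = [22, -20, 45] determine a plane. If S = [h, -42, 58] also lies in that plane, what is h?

Coplanarity requires PQ · (PR × PS) = 0.
PQ = (-22, 28, -66), PR = (0, -4, 22); the triple product is linear in h with coefficient 352 and constant term -17248.
Setting it to zero: h = 49.

49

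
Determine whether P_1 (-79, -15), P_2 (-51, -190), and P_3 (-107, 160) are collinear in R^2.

Yes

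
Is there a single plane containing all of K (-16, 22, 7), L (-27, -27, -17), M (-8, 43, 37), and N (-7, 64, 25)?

Yes

With K as base: KL = (-11, -49, -24), KM = (8, 21, 30), KN = (9, 42, 18).
KM × KN = (-882, 126, 147).
KL · (KM × KN) = 0.
The scalar triple product vanishes, so the four points are coplanar.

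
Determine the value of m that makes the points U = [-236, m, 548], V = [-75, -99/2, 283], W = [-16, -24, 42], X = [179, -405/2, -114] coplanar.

42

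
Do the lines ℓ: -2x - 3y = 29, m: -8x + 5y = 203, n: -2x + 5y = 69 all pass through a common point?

No

Lines aᵢx + bᵢy = cᵢ with pairwise distinct directions are concurrent exactly when det[aᵢ bᵢ cᵢ] = 0.
Here the determinant is 32.
Nonzero, so no common point exists.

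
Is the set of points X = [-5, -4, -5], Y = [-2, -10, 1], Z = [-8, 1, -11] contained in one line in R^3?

XY = (3, -6, 6), XZ = (-3, 5, -6).
Comparing components 2 and 3: (-6)(-6) − (6)(5) = 6 ≠ 0, so XY and XZ are not parallel and the points are not collinear.

No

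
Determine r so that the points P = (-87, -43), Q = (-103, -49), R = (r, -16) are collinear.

-15

Collinearity: (R − P) must be parallel to (Q − P) = (-16, -6).
Cross-multiplying the components: (r − (-87))·(-6) = (27)·(-16).
Solving gives r = -15.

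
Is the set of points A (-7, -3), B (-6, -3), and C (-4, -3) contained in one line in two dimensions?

AB = (1, 0), AC = (3, 0).
Twice the signed area of △ABC is (1)(0) − (0)(3) = 0.
The triangle is degenerate (zero area), so the points are collinear.

Yes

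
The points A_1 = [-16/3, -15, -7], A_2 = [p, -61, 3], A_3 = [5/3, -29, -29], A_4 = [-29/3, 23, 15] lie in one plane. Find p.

-43/3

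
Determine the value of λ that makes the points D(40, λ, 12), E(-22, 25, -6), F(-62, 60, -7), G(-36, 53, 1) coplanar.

The points are coplanar iff DE · (DF × DG) = 0.
Expanding, this is linear in λ: (-294)λ + (1764) = 0.
So λ = 6.

6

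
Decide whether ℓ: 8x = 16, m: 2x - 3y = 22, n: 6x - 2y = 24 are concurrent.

Intersecting ℓ and m: solving the 2×2 system gives (x, y) = (2, -6).
Substitute into n: (6)(2) + (-2)(-6) = 24.
This equals 24, so (2, -6) lies on all three lines and they are concurrent.

Yes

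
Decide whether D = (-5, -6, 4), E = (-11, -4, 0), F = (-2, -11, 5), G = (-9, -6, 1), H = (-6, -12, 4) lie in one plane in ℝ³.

No

The plane through D, E, F has normal n = DE × DF = (-18, -6, 24) and equation n·P = 222.
Checking the remaining points: n·G = 222, n·H = 276.
Since n·H = 276 ≠ 222, H is off the plane and the points are not all coplanar.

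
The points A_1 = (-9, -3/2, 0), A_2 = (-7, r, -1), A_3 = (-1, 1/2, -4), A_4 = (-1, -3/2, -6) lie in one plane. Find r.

Normal to plane A_1A_3A_4: n = (-12, 16, -16); plane equation n·P = 84.
Requiring n·A_2 = 84: (16)r + (100) = 84.
So r = -1.

-1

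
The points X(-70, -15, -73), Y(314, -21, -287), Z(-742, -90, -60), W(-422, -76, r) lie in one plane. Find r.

-158

Normal to plane XYZ: n = (-16128, 138816, -32832); plane equation n·P = 1443456.
Requiring n·W = 1443456: (-32832)r + (-3744000) = 1443456.
So r = -158.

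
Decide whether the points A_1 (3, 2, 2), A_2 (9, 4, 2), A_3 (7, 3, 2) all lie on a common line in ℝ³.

No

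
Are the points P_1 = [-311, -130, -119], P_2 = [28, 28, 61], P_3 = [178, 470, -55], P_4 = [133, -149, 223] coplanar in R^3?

No

The four points are coplanar iff the 3×3 determinant with rows P_1P_2, P_1P_3, P_1P_4 is zero.
Rows: (339, 158, 180), (489, 600, 64), (444, -19, 342).
Expanding along the first row: (339)(206416) − (158)(138822) + (180)(-275691) = -1583232.
Nonzero ⇒ not coplanar.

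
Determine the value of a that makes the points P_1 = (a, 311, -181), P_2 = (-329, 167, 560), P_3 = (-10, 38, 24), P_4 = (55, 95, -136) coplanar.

The points are coplanar iff P_1P_2 · (P_1P_3 × P_1P_4) = 0.
Expanding, this is linear in a: (-51192)a + (511920) = 0.
So a = 10.

10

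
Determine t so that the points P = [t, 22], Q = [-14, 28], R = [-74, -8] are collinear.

-24

Collinearity: (P − Q) must be parallel to (R − Q) = (-60, -36).
Cross-multiplying the components: (t − (-14))·(-36) = (-6)·(-60).
Solving gives t = -24.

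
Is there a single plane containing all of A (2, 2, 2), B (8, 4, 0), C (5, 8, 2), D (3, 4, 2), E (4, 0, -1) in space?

No

The plane through A, B, C has normal n = AB × AC = (12, -6, 30) and equation n·P = 72.
Checking the remaining points: n·D = 72, n·E = 18.
Since n·E = 18 ≠ 72, E is off the plane and the points are not all coplanar.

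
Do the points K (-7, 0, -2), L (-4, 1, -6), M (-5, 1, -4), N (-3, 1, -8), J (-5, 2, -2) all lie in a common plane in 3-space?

The plane through K, L, M has normal n = KL × KM = (2, -2, 1) and equation n·P = -16.
Checking the remaining points: n·N = -16, n·J = -16.
All equal -16, so all 5 points lie in one plane.

Yes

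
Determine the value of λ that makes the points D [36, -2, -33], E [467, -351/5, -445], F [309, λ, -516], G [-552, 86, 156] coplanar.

-241/5

Coplanarity ⇔ det[DE; DF; DG] = 0.
Expanding, this is linear in λ: (-160797)λ + (-38752077/5) = 0.
So λ = -241/5.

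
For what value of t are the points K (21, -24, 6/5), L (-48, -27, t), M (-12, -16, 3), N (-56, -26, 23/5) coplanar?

21/5

Normal to plane KMN: n = (154/5, -132/5, 682); plane equation n·P = 10494/5.
Requiring n·L = 10494/5: (682)t + (-3828/5) = 10494/5.
So t = 21/5.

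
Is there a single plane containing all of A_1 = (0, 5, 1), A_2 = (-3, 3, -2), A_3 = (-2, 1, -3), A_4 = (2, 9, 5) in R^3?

Yes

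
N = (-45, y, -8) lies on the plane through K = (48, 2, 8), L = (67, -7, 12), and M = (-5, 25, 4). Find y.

45

The plane through K, L, M has equation −56x − 136y − 40z = -3280.
Substituting N: (-136)y + (2840) = -3280, so y = 45.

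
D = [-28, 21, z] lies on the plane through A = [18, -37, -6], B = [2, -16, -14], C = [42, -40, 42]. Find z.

Coplanarity requires AB · (AC × AD) = 0.
AB = (-16, 21, -8), AC = (24, -3, 48); the triple product is linear in z with coefficient -456 and constant term -14592.
Setting it to zero: z = -32.

-32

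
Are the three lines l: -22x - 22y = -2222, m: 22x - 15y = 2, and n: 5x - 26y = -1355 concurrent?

Yes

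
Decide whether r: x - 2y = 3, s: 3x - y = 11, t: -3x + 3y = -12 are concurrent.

No

Intersecting r and s: solving the 2×2 system gives (x, y) = (19/5, 2/5).
Substitute into t: (-3)(19/5) + (3)(2/5) = -51/5.
But t requires -12 ≠ -51/5, so the three lines have no common point.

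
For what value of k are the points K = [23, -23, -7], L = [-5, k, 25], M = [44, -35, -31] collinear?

Collinearity requires KL × KM = 0; each component is linear in k.
The x-component gives (-24)k + (-168) = 0, so k = -7.
The remaining components then also vanish.

-7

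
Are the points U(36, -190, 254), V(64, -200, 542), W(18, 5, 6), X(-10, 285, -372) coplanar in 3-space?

Yes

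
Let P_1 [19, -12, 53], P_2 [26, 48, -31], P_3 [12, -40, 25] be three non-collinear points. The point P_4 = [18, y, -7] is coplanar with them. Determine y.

0

Coplanarity requires P_1P_2 · (P_1P_3 × P_1P_4) = 0.
P_1P_2 = (7, 60, -84), P_1P_3 = (-7, -28, -28); the triple product is linear in y with coefficient 784 and constant term 0.
Setting it to zero: y = 0.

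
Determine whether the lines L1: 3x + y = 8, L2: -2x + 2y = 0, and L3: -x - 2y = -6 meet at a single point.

Yes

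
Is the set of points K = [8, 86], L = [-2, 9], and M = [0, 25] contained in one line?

No

KL = (-10, -77), KM = (-8, -61).
Twice the signed area of △KLM is (-10)(-61) − (-77)(-8) = -6.
The area is nonzero, so the three points are not collinear.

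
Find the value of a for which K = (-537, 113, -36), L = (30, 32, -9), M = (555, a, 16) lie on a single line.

Direction KL = (567, -81, 27). From the x-coordinate of M, the parameter along the line is τ = (555 − (-537))/567 = 52/27.
Then a = 113 + 52/27·(-81) = -43.

-43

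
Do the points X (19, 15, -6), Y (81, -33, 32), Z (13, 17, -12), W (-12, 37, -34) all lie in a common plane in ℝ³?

No

With X as base: XY = (62, -48, 38), XZ = (-6, 2, -6), XW = (-31, 22, -28).
XZ × XW = (76, 18, -70).
XY · (XZ × XW) = 1188.
Since 1188 ≠ 0, the four points are not coplanar.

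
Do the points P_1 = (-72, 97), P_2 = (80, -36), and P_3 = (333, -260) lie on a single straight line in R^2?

No

P_1P_2 = (152, -133), P_1P_3 = (405, -357).
det[P_1P_2; P_1P_3] = (152)(-357) − (-133)(405) = -399.
The determinant is nonzero, so they are not collinear.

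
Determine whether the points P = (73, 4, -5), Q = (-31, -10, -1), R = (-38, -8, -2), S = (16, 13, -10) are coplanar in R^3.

Yes

The four points are coplanar iff the 3×3 determinant with rows PQ, PR, PS is zero.
Rows: (-104, -14, 4), (-111, -12, 3), (-57, 9, -5).
Expanding along the first row: (-104)(33) − (-14)(726) + (4)(-1683) = 0.
Zero determinant ⇒ coplanar.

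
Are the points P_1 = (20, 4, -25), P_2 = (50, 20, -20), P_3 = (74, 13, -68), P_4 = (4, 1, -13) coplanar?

A normal to the plane through P_1, P_2, P_3 is n = P_1P_2 × P_1P_3 = (-733, 1560, -594).
The plane has equation n·P = 6430. For P_4: n·P_4 = 6350.
6350 ≠ 6430, so P_4 is off the plane.

No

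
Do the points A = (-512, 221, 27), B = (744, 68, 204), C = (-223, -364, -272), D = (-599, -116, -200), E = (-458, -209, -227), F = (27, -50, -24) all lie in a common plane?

No

The plane through A, B, C has normal n = AB × AC = (149292, 426697, -690543) and equation n·P = -782128.
Checking the remaining points: n·D = -814160, n·E = -802148, n·F = -730934.
Since n·D = -814160 ≠ -782128, D is off the plane and the points are not all coplanar.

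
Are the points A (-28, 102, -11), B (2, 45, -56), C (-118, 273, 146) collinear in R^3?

No

AB = (30, -57, -45), AC = (-90, 171, 157).
Comparing components 2 and 3: (-57)(157) − (-45)(171) = -1254 ≠ 0, so AB and AC are not parallel and the points are not collinear.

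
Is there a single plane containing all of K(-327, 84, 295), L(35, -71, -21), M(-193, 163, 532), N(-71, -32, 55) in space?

The four points are coplanar iff the 3×3 determinant with rows KL, KM, KN is zero.
Rows: (362, -155, -316), (134, 79, 237), (256, -116, -240).
Expanding along the first row: (362)(8532) − (-155)(-92832) + (-316)(-35768) = 2312.
Nonzero ⇒ not coplanar.

No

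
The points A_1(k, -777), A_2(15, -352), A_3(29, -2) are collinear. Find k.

-2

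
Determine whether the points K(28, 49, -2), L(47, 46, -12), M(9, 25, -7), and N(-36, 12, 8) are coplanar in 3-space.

A normal to the plane through K, L, M is n = KL × KM = (-225, 285, -513).
The plane has equation n·P = 8691. For N: n·N = 7416.
7416 ≠ 8691, so N is off the plane.

No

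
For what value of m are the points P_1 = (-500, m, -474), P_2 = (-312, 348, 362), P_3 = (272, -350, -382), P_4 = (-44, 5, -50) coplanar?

227

Coplanarity ⇔ det[P_1P_2; P_1P_3; P_1P_4] = 0.
Expanding, this is linear in m: (-41216)m + (9356032) = 0.
So m = 227.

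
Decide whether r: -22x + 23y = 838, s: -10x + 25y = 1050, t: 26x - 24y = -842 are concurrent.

No

Lines aᵢx + bᵢy = cᵢ with pairwise distinct directions are concurrent exactly when det[aᵢ bᵢ cᵢ] = 0.
Here the determinant is -640.
Nonzero, so no common point exists.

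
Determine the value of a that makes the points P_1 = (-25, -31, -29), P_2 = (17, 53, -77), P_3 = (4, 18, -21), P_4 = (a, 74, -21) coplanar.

36

Normal to plane P_1P_2P_3: n = (3024, -1728, -378); plane equation n·P = -11070.
Requiring n·P_4 = -11070: (3024)a + (-119934) = -11070.
So a = 36.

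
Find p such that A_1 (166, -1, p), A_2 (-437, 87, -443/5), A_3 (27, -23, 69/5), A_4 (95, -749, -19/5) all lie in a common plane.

Coplanarity ⇔ det[A_1A_2; A_1A_3; A_1A_4] = 0.
Expanding, this is linear in p: (329384)p + (-15481048) = 0.
So p = 47.

47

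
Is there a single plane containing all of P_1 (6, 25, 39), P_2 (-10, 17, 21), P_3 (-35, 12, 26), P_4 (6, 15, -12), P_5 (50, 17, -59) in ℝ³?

The plane through P_1, P_2, P_3 has normal n = P_1P_2 × P_1P_3 = (-130, 530, -120) and equation n·P = 7790.
Checking the remaining points: n·P_4 = 8610, n·P_5 = 9590.
Since n·P_4 = 8610 ≠ 7790, P_4 is off the plane and the points are not all coplanar.

No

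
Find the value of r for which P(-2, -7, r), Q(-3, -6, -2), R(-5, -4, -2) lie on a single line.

Direction QR = (-2, 2, 0). From the x-coordinate of P, the parameter along the line is τ = (-2 − (-3))/(-2) = -1/2.
Then r = (-2) + (-1/2)·(0) = -2.

-2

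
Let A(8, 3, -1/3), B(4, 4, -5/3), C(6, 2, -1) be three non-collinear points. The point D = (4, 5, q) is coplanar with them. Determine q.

A normal to the plane is n = AB × AC = (-2, 0, 6).
D lies in the plane iff n · AD = 0.
This gives (6)q + (10) = 0, so q = -5/3.

-5/3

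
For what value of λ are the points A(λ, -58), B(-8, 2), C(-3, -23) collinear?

The three points are collinear iff det[AB; AC] = 0.
This determinant is linear in λ: (25)λ + (-100) = 0, so λ = 4.

4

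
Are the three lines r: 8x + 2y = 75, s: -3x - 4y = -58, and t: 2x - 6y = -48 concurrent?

Intersecting r and s: solving the 2×2 system gives (x, y) = (92/13, 239/26).
Substitute into t: (2)(92/13) + (-6)(239/26) = -41.
But t requires -48 ≠ -41, so the three lines have no common point.

No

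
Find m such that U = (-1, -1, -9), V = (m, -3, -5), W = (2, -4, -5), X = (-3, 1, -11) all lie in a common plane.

1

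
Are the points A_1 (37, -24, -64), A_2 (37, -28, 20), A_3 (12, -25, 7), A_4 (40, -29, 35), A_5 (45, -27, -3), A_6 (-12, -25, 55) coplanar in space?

No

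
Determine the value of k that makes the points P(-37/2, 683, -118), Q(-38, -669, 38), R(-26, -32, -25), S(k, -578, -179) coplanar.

-92

Normal to plane PQR: n = (-14196, 1287/2, 7605/2); plane equation n·X = 506883/2.
Requiring n·S = 506883/2: (-14196)k + (-2105181/2) = 506883/2.
So k = -92.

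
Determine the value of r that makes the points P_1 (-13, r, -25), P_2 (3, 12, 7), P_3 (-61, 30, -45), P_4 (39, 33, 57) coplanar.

The points are coplanar iff P_1P_2 · (P_1P_3 × P_1P_4) = 0.
Expanding, this is linear in r: (-1328)r + (-15936) = 0.
So r = -12.

-12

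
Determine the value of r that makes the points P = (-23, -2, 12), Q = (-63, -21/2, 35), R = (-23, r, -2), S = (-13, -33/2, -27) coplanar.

-9

Normal to plane PQS: n = (665, -1330, 665); plane equation n·X = -4655.
Requiring n·R = -4655: (-1330)r + (-16625) = -4655.
So r = -9.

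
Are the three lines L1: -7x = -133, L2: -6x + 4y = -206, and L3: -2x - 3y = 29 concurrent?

Intersecting L1 and L2: solving the 2×2 system gives (x, y) = (19, -23).
Substitute into L3: (-2)(19) + (-3)(-23) = 31.
But L3 requires 29 ≠ 31, so the three lines have no common point.

No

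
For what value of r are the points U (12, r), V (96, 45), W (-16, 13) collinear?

Collinearity: (U − V) must be parallel to (W − V) = (-112, -32).
Cross-multiplying the components: (r − 45)·(-112) = (-84)·(-32).
Solving gives r = 21.

21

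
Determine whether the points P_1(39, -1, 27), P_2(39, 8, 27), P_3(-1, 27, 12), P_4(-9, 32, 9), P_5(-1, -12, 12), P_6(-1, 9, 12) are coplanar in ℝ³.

The plane through P_1, P_2, P_3 has normal n = P_1P_2 × P_1P_3 = (-135, 0, 360) and equation n·P = 4455.
Checking the remaining points: n·P_4 = 4455, n·P_5 = 4455, n·P_6 = 4455.
All equal 4455, so all 6 points lie in one plane.

Yes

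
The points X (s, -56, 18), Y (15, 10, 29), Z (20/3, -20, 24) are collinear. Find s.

Collinearity requires XY × XZ = 0; each component is linear in s.
The y-component gives (-5)s + (-50/3) = 0, so s = -10/3.
The remaining components then also vanish.

-10/3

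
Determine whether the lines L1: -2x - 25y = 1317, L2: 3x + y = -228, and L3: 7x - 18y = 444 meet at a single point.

No

Intersecting L1 and L2: solving the 2×2 system gives (x, y) = (-4383/73, -3495/73).
Substitute into L3: (7)(-4383/73) + (-18)(-3495/73) = 32229/73.
But L3 requires 444 ≠ 32229/73, so the three lines have no common point.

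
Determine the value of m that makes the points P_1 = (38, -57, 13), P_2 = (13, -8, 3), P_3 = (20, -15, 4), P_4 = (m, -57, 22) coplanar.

The points are coplanar iff P_1P_2 · (P_1P_3 × P_1P_4) = 0.
Expanding, this is linear in m: (-21)m + (-714) = 0.
So m = -34.

-34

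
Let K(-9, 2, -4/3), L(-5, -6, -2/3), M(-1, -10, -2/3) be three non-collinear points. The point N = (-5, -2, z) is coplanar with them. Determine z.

-4/3

A normal to the plane is n = KL × KM = (8/3, 8/3, 16).
N lies in the plane iff n · KN = 0.
This gives (16)z + (64/3) = 0, so z = -4/3.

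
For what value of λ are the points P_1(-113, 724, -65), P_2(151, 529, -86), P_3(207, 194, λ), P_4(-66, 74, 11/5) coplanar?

Normal to plane P_1P_2P_4: n = (-26754, -93639/5, -162435); plane equation n·P = 112749/5.
Requiring n·P_3 = 112749/5: (-162435)λ + (-45856356/5) = 112749/5.
So λ = -283/5.

-283/5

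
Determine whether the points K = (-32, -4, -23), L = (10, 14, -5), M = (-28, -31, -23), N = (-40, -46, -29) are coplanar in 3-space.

No

With K as base: KL = (42, 18, 18), KM = (4, -27, 0), KN = (-8, -42, -6).
KM × KN = (162, 24, -384).
KL · (KM × KN) = 324.
Since 324 ≠ 0, the four points are not coplanar.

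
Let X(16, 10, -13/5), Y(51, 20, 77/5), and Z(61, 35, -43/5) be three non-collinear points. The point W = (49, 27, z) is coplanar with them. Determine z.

-19/5

A normal to the plane is n = XY × XZ = (-510, 1020, 425).
W lies in the plane iff n · XW = 0.
This gives (425)z + (1615) = 0, so z = -19/5.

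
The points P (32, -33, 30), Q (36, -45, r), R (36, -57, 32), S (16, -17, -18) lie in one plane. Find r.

Coplanarity ⇔ det[PQ; PR; PS] = 0.
Expanding, this is linear in r: (-320)r + (12160) = 0.
So r = 38.

38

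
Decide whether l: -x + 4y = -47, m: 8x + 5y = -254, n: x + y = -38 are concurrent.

No

Lines aᵢx + bᵢy = cᵢ with pairwise distinct directions are concurrent exactly when det[aᵢ bᵢ cᵢ] = 0.
Here the determinant is -5.
Nonzero, so no common point exists.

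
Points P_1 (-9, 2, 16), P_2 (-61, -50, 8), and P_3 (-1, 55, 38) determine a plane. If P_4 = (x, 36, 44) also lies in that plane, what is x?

-49

A normal to the plane is n = P_1P_2 × P_1P_3 = (-720, 1080, -2340).
P_4 lies in the plane iff n · P_1P_4 = 0.
This gives (-720)x + (-35280) = 0, so x = -49.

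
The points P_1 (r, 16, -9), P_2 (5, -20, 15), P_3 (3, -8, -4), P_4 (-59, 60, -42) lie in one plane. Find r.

Coplanarity ⇔ det[P_1P_2; P_1P_3; P_1P_4] = 0.
Expanding, this is linear in r: (-836)r + (-20900) = 0.
So r = -25.

-25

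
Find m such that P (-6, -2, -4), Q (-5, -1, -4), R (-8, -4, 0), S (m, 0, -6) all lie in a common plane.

The points are coplanar iff PQ · (PR × PS) = 0.
Expanding, this is linear in m: (4)m + (16) = 0.
So m = -4.

-4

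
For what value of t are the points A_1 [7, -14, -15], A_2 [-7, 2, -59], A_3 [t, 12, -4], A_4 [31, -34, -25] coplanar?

-24

Normal to plane A_1A_2A_4: n = (-1040, -1196, -104); plane equation n·P = 11024.
Requiring n·A_3 = 11024: (-1040)t + (-13936) = 11024.
So t = -24.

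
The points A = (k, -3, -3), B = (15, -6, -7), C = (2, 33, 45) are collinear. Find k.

14

Collinearity requires AB × AC = 0; each component is linear in k.
The y-component gives (52)k + (-728) = 0, so k = 14.
The remaining components then also vanish.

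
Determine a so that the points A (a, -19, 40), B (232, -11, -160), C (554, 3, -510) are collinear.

48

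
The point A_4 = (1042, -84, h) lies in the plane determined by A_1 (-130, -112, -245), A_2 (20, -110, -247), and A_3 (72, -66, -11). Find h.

-193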